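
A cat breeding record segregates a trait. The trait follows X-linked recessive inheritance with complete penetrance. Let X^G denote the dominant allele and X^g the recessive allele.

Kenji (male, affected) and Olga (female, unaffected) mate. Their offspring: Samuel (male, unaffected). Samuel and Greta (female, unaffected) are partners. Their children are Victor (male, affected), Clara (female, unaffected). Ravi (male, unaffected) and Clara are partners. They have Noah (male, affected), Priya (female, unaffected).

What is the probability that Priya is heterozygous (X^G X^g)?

1/2

Ravi is unaffected, so Ravi is X^G Y.
Clara is unaffected so carries G and passed g to Noah (X^g Y), so Clara is X^G X^g.
Their cross gives offspring ratios 1/2 X^G X^G : 1/2 X^G X^g. Conditioning on Priya being unaffected, P(X^G X^g) = 1/2 / 1 = 1/2.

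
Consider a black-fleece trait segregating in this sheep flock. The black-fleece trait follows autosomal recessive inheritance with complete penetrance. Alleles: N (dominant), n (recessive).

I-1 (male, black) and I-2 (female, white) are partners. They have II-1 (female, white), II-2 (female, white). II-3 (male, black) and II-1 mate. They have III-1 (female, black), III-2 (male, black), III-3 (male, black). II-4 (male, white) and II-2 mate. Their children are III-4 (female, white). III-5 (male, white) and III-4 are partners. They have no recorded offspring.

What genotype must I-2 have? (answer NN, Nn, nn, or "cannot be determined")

cannot be determined

I-2's phenotype allows NN or Nn, and no parent or child forces a single allele at both positions; consistent genotype assignments exist with I-2 as NN or Nn.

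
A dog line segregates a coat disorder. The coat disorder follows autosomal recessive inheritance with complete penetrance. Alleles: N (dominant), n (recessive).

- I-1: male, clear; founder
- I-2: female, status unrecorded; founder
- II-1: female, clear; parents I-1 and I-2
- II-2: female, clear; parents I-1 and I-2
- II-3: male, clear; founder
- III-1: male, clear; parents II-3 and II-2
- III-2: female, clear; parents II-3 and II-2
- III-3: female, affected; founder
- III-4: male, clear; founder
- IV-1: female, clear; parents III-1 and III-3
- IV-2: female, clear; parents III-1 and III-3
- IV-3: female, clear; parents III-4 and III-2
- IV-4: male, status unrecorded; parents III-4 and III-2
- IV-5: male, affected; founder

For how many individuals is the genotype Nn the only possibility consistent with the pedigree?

2

Obligate heterozygotes: IV-1 is clear so carries N and received n from III-3 (nn), so IV-1 is Nn; IV-2 is clear so carries N and received n from III-3 (nn), so IV-2 is Nn.
Every other individual is either homozygous by phenotype or has at least one consistent homozygous assignment, so the count is 2.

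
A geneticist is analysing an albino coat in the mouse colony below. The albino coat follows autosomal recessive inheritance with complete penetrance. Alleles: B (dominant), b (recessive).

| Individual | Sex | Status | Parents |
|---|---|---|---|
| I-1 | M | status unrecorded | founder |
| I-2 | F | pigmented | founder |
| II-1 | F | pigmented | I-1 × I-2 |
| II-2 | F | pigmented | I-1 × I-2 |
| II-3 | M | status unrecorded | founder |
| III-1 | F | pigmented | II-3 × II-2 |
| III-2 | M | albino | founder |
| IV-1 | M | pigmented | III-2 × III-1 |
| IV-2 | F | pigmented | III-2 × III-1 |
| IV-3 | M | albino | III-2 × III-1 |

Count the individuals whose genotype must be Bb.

Obligate heterozygotes: III-1 is pigmented so carries B and passed b to IV-3 (bb), so III-1 is Bb; IV-1 is pigmented so carries B and received b from III-2 (bb), so IV-1 is Bb; IV-2 is pigmented so carries B and received b from III-2 (bb), so IV-2 is Bb.
Every other individual is either homozygous by phenotype or has at least one consistent homozygous assignment, so the count is 3.

3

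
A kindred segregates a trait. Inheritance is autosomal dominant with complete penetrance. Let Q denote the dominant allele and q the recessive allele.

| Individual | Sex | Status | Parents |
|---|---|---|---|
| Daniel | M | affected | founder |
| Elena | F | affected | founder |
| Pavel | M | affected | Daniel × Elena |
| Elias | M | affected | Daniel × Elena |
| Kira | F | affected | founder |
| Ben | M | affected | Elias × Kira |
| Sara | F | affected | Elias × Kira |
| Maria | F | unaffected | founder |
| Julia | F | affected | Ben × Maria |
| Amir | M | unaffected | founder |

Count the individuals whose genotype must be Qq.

Obligate heterozygotes: Julia is affected so carries Q and received q from Maria (qq), so Julia is Qq.
Every other individual is either homozygous by phenotype or has at least one consistent homozygous assignment, so the count is 1.

1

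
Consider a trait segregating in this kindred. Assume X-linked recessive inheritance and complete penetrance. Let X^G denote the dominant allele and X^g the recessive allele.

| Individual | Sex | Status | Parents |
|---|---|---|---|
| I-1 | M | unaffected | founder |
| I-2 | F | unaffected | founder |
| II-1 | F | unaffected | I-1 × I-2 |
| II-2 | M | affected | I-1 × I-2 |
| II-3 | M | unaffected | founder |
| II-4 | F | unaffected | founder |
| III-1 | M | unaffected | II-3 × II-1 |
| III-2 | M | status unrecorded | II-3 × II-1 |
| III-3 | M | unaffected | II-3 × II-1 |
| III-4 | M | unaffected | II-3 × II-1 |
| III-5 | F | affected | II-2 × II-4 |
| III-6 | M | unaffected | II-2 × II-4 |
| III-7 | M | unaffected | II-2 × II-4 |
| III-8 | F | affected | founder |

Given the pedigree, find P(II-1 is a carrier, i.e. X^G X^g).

I-1 is unaffected, so I-1 is X^G Y.
I-2 is unaffected so carries G and passed g to II-2 (X^g Y), so I-2 is X^G X^g.
Their cross gives offspring ratios 1/2 X^G X^G : 1/2 X^G X^g. Conditioning on II-1 being unaffected, P(X^G X^g) = 1/2 / 1 = 1/2 before taking II-1's own offspring into account.
II-3 is unaffected, so II-3 is X^G Y.
Now use II-1's offspring. Probability of each recorded status — unaffected son III-1: 1/2 if II-1 is X^G X^g, 1 if X^G X^G; unaffected son III-3: 1/2 if II-1 is X^G X^g, 1 if X^G X^G; unaffected son III-4: 1/2 if II-1 is X^G X^g, 1 if X^G X^G. (III-2: equally likely either way, so uninformative.)
Bayes: P(X^G X^g) = 1/2·1/8 / (1/2·1/8 + 1/2·1) = 1/9.

1/9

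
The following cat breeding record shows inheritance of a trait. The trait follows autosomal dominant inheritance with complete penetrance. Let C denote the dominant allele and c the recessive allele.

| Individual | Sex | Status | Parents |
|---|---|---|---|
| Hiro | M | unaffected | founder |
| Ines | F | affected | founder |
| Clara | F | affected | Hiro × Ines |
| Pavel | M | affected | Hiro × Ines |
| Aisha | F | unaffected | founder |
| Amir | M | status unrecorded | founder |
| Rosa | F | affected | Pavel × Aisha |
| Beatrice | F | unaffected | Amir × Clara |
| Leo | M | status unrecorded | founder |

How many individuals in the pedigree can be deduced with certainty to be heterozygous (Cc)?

3

Obligate heterozygotes: Clara is affected so carries C and received c from Hiro (cc), so Clara is Cc; Pavel is affected so carries C and received c from Hiro (cc), so Pavel is Cc; Rosa is affected so carries C and received c from Aisha (cc), so Rosa is Cc.
Every other individual is either homozygous by phenotype or has at least one consistent homozygous assignment, so the count is 3.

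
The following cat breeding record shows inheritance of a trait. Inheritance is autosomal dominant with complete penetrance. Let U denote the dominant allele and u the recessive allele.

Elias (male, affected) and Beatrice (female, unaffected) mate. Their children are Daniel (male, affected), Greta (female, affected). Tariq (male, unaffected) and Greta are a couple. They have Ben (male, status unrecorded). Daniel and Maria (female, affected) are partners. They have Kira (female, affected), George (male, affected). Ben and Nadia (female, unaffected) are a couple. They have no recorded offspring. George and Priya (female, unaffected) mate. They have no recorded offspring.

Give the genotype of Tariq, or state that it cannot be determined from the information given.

Tariq is unaffected, so Tariq is uu.

uu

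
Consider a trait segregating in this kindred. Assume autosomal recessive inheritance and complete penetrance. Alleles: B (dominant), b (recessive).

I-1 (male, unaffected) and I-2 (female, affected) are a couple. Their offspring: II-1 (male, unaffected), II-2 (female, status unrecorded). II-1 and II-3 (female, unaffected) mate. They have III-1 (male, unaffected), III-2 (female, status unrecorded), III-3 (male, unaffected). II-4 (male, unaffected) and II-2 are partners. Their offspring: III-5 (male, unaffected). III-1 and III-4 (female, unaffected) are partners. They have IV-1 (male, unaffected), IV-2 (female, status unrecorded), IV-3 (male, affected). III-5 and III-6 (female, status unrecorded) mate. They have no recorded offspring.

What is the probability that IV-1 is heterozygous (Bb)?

III-1 is unaffected so carries B and passed b to IV-3 (bb), so III-1 is Bb.
III-4 is unaffected so carries B and passed b to IV-3 (bb), so III-4 is Bb.
Their cross gives offspring ratios 1/4 BB : 1/2 Bb : 1/4 bb. Conditioning on IV-1 being unaffected, P(Bb) = 1/2 / 3/4 = 2/3.

2/3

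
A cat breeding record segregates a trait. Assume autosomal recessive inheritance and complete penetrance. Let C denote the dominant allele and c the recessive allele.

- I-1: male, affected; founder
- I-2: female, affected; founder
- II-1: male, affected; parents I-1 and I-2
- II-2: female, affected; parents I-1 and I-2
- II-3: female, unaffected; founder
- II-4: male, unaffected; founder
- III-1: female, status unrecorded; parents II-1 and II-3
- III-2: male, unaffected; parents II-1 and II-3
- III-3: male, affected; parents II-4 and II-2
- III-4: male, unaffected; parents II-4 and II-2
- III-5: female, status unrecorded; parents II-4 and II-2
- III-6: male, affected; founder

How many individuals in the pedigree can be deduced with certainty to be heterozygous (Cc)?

3

Obligate heterozygotes: II-4 is unaffected so carries C and passed c to III-3 (cc), so II-4 is Cc; III-2 is unaffected so carries C and received c from II-1 (cc), so III-2 is Cc; III-4 is unaffected so carries C and received c from II-2 (cc), so III-4 is Cc.
Every other individual is either homozygous by phenotype or has at least one consistent homozygous assignment, so the count is 3.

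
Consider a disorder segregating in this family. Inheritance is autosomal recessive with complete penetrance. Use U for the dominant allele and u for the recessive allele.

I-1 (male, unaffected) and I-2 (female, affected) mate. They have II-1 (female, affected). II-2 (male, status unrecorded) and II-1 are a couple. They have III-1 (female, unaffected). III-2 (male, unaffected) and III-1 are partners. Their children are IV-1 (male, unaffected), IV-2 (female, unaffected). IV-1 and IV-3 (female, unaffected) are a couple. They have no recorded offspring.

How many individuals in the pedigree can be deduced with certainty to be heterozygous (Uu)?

2

Obligate heterozygotes: I-1 is unaffected so carries U and passed u to II-1 (uu), so I-1 is Uu; III-1 is unaffected so carries U and received u from II-1 (uu), so III-1 is Uu.
Every other individual is either homozygous by phenotype or has at least one consistent homozygous assignment, so the count is 2.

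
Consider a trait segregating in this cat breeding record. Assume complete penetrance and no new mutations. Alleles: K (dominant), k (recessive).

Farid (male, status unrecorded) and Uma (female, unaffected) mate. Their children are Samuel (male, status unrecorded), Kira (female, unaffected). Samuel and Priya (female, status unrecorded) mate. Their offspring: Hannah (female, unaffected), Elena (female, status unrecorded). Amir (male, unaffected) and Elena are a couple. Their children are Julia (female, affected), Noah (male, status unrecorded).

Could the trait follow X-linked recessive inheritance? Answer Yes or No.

No

Under X-linked recessive, Julia (affected, female) cannot arise from Amir (unaffected) × Elena (unrecorded).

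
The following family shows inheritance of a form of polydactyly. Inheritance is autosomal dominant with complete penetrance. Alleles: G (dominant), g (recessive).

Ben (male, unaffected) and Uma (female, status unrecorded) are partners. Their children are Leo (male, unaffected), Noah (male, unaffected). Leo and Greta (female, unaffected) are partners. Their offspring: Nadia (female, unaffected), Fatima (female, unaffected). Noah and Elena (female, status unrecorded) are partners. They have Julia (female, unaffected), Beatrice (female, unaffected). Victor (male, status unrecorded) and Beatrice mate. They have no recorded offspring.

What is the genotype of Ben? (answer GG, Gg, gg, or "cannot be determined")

gg

Ben is unaffected, so Ben is gg.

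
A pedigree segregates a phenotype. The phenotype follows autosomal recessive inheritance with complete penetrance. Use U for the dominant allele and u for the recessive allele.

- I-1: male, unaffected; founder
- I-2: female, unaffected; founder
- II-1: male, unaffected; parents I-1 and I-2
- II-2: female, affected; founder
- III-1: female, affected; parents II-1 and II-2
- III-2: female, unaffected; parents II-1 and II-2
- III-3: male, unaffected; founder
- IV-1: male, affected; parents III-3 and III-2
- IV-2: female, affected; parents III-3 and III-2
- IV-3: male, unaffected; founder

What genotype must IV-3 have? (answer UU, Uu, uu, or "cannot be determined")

IV-3's phenotype allows UU or Uu, and no parent or child forces a single allele at both positions; consistent genotype assignments exist with IV-3 as UU or Uu.

cannot be determined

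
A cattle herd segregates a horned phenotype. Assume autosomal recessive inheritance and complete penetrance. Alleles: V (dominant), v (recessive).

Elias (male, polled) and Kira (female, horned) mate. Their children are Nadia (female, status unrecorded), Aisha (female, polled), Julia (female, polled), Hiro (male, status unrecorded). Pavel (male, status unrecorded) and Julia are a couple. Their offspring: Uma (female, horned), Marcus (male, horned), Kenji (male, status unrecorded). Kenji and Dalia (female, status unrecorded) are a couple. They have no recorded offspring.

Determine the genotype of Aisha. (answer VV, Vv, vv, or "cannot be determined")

From phenotype alone, Aisha is VV or Vv.
Aisha is polled so carries V and received v from Kira (vv), so Aisha is Vv.

Vv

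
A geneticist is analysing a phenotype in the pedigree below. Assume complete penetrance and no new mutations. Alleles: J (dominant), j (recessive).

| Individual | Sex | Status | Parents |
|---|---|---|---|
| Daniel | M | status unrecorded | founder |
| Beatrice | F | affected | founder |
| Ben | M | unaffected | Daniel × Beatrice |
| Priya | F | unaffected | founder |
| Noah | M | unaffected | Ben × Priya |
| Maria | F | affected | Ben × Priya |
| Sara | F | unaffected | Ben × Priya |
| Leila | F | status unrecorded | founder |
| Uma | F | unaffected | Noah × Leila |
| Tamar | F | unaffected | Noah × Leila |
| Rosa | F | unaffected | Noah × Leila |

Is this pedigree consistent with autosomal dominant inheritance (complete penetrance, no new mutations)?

Under autosomal dominant, Maria (affected, female) cannot arise from Ben (unaffected) × Priya (unaffected).

No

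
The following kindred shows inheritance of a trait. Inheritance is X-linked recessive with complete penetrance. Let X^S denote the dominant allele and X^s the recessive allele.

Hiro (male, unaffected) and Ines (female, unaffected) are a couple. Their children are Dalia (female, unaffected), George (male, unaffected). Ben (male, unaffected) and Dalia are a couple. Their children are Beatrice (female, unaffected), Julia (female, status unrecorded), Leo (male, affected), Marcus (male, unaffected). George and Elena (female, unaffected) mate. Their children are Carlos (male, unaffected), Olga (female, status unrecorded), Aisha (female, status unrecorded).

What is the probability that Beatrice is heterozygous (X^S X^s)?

1/2

Ben is unaffected, so Ben is X^S Y.
Dalia is unaffected so carries S and passed s to Leo (X^s Y), so Dalia is X^S X^s.
Their cross gives offspring ratios 1/2 X^S X^S : 1/2 X^S X^s. Conditioning on Beatrice being unaffected, P(X^S X^s) = 1/2 / 1 = 1/2.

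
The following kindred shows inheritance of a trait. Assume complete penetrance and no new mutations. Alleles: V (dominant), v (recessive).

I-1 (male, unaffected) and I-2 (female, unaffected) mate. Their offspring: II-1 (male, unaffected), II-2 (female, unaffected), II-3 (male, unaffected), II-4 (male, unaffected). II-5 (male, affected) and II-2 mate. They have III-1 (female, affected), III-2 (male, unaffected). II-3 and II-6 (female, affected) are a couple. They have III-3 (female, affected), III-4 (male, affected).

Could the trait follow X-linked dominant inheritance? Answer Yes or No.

A consistent assignment under X-linked dominant exists: I-1 X^v Y, I-2 X^v X^v, II-1 X^v Y, II-2 X^v X^v, II-3 X^v Y, II-4 X^v Y, II-5 X^V Y, II-6 X^V X^V, III-1 X^V X^v, III-2 X^v Y, III-3 X^V X^v, III-4 X^V Y.
In this assignment every recorded phenotype matches its genotype and every non-founder's genotype is obtainable from its parents' genotypes, so the pedigree is consistent.

Yes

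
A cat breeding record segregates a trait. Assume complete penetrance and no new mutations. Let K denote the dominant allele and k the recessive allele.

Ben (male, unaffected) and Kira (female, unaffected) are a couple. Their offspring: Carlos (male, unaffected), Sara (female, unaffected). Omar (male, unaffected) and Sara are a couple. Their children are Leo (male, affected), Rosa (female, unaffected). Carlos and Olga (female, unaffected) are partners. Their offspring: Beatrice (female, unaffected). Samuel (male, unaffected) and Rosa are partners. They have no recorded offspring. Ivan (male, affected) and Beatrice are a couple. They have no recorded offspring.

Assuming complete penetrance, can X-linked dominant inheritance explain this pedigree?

Under X-linked dominant, Leo (affected, male) cannot arise from Omar (unaffected) × Sara (unaffected).

No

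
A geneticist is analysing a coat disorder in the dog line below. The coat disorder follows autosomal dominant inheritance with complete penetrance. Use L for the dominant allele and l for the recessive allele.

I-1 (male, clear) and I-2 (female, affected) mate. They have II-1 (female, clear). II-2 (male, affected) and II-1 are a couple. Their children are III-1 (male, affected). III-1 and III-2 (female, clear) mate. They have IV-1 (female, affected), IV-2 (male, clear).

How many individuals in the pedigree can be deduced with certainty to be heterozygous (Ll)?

3

Obligate heterozygotes: I-2 is affected so carries L and passed l to II-1 (ll), so I-2 is Ll; III-1 is affected so carries L and received l from II-1 (ll), so III-1 is Ll; IV-1 is affected so carries L and received l from III-2 (ll), so IV-1 is Ll.
Every other individual is either homozygous by phenotype or has at least one consistent homozygous assignment, so the count is 3.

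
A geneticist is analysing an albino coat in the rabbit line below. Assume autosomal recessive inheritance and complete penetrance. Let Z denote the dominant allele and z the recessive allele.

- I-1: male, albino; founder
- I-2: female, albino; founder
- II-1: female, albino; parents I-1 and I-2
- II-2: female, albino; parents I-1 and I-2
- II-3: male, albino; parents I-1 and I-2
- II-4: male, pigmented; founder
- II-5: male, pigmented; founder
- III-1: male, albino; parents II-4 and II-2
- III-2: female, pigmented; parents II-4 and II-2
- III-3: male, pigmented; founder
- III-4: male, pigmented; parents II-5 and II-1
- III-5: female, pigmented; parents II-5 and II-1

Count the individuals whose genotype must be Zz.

Obligate heterozygotes: II-4 is pigmented so carries Z and passed z to III-1 (zz), so II-4 is Zz; III-2 is pigmented so carries Z and received z from II-2 (zz), so III-2 is Zz; III-4 is pigmented so carries Z and received z from II-1 (zz), so III-4 is Zz; III-5 is pigmented so carries Z and received z from II-1 (zz), so III-5 is Zz.
Every other individual is either homozygous by phenotype or has at least one consistent homozygous assignment, so the count is 4.

4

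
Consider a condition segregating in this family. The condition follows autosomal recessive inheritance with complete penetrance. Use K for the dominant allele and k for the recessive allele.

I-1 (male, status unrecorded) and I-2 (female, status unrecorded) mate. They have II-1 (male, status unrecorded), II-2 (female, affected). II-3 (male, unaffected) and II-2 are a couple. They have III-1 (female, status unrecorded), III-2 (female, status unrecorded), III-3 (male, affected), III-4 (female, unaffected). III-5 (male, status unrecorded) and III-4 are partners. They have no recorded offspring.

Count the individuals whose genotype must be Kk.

Obligate heterozygotes: II-3 is unaffected so carries K and passed k to III-3 (kk), so II-3 is Kk; III-4 is unaffected so carries K and received k from II-2 (kk), so III-4 is Kk.
Every other individual is either homozygous by phenotype or has at least one consistent homozygous assignment, so the count is 2.

2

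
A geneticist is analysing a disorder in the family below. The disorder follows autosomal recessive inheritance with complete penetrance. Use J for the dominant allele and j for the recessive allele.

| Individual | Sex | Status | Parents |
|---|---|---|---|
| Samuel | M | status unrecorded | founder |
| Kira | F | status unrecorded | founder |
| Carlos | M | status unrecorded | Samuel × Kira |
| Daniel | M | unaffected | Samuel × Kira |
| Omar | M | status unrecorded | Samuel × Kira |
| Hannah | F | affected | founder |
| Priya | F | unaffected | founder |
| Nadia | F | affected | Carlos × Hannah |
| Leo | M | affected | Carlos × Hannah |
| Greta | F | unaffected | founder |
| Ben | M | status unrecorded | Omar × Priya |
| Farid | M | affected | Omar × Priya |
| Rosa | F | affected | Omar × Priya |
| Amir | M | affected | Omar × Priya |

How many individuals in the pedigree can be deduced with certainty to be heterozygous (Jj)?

1

Obligate heterozygotes: Priya is unaffected so carries J and passed j to Farid (jj), so Priya is Jj.
Every other individual is either homozygous by phenotype or has at least one consistent homozygous assignment, so the count is 1.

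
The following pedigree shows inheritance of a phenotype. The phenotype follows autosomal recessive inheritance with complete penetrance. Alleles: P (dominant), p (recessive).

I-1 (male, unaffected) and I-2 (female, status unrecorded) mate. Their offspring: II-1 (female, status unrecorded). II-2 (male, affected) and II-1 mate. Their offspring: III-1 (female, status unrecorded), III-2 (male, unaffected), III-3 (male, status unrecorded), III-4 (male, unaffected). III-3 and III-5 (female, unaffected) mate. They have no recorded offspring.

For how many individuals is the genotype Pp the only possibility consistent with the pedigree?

2

Obligate heterozygotes: III-2 is unaffected so carries P and received p from II-2 (pp), so III-2 is Pp; III-4 is unaffected so carries P and received p from II-2 (pp), so III-4 is Pp.
Every other individual is either homozygous by phenotype or has at least one consistent homozygous assignment, so the count is 2.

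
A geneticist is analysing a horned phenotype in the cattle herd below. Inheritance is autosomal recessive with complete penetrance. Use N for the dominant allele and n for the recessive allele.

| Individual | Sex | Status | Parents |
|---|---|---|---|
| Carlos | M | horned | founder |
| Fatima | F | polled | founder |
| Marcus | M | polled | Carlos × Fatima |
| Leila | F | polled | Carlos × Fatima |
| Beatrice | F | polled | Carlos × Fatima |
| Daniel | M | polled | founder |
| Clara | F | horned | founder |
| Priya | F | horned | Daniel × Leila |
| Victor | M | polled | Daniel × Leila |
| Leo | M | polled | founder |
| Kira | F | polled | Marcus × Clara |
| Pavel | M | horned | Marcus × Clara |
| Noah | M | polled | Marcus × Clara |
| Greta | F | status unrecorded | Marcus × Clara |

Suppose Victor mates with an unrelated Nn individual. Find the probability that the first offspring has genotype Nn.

Daniel is polled so carries N and passed n to Priya (nn), so Daniel is Nn.
Leila is polled so carries N and received n from Carlos (nn), so Leila is Nn.
Victor is a polled offspring of Daniel (Nn) × Leila (Nn), whose cross gives 1/4 NN : 1/2 Nn : 1/4 nn; conditioning on being polled, Victor is NN with probability 1/3, Nn with probability 2/3.
Summing over parental genotype combinations, P(offspring has genotype Nn) = 1/3·1/2 + 2/3·1/2 = 1/2.

1/2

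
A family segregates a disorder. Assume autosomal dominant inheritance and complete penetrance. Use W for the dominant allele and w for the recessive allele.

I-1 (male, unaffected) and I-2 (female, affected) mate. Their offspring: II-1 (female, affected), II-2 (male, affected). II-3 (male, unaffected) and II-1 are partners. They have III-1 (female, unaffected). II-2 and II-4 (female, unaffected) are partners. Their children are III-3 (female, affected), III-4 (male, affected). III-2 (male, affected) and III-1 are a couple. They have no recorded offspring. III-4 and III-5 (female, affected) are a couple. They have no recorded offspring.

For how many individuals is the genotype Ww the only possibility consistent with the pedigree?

4

Obligate heterozygotes: II-1 is affected so carries W and received w from I-1 (ww), so II-1 is Ww; II-2 is affected so carries W and received w from I-1 (ww), so II-2 is Ww; III-3 is affected so carries W and received w from II-4 (ww), so III-3 is Ww; III-4 is affected so carries W and received w from II-4 (ww), so III-4 is Ww.
Every other individual is either homozygous by phenotype or has at least one consistent homozygous assignment, so the count is 4.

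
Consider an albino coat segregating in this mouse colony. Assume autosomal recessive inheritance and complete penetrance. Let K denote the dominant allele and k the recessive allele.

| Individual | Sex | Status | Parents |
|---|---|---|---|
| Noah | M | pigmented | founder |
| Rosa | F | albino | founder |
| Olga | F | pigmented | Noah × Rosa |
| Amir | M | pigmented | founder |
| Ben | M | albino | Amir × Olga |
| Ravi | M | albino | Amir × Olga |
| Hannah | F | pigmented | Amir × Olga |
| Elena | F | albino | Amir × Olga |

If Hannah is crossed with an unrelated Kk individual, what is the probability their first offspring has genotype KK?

Amir is pigmented so carries K and passed k to Ben (kk), so Amir is Kk.
Olga is pigmented so carries K and received k from Rosa (kk), so Olga is Kk.
Hannah is a pigmented offspring of Amir (Kk) × Olga (Kk), whose cross gives 1/4 KK : 1/2 Kk : 1/4 kk; conditioning on being pigmented, Hannah is KK with probability 1/3, Kk with probability 2/3.
Summing over parental genotype combinations, P(offspring has genotype KK) = 1/3·1/2 + 2/3·1/4 = 1/3.

1/3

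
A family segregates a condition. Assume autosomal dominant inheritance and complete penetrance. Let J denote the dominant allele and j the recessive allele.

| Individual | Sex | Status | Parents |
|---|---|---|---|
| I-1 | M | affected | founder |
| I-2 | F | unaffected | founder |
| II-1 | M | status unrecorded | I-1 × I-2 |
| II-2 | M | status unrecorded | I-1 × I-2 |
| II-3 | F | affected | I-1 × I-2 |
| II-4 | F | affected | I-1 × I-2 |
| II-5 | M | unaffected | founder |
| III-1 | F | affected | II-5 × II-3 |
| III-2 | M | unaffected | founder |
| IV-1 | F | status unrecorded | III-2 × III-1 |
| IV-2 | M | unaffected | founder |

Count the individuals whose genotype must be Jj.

3

Obligate heterozygotes: II-3 is affected so carries J and received j from I-2 (jj), so II-3 is Jj; II-4 is affected so carries J and received j from I-2 (jj), so II-4 is Jj; III-1 is affected so carries J and received j from II-5 (jj), so III-1 is Jj.
Every other individual is either homozygous by phenotype or has at least one consistent homozygous assignment, so the count is 3.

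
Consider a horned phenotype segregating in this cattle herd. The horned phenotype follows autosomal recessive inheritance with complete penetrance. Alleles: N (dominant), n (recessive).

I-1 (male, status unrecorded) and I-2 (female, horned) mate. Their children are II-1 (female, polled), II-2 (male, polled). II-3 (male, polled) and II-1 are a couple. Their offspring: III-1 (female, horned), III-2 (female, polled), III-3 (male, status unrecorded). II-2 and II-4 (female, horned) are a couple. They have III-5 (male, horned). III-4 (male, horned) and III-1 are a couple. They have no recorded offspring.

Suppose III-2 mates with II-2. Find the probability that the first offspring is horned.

1/6

II-3 is polled so carries N and passed n to III-1 (nn), so II-3 is Nn.
II-1 is polled so carries N and received n from I-2 (nn), so II-1 is Nn.
III-2 is a polled offspring of II-3 (Nn) × II-1 (Nn), whose cross gives 1/4 NN : 1/2 Nn : 1/4 nn; conditioning on being polled, III-2 is NN with probability 1/3, Nn with probability 2/3.
II-2 is polled so carries N and received n from I-2 (nn), so II-2 is Nn.
Summing over parental genotype combinations, P(offspring is horned) = 2/3·1/4 = 1/6.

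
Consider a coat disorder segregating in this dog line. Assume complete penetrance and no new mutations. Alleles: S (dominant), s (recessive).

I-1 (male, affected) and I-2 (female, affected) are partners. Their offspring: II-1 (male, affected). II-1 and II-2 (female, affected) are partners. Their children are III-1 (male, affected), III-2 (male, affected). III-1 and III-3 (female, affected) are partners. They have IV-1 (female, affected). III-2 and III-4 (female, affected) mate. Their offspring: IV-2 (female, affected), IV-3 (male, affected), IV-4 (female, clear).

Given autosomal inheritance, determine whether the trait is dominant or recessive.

dominant

III-2 and III-4 are both affected yet have a clear child IV-4. Under a recessive model two affected parents are homozygous and every child would be affected, so the trait cannot be recessive.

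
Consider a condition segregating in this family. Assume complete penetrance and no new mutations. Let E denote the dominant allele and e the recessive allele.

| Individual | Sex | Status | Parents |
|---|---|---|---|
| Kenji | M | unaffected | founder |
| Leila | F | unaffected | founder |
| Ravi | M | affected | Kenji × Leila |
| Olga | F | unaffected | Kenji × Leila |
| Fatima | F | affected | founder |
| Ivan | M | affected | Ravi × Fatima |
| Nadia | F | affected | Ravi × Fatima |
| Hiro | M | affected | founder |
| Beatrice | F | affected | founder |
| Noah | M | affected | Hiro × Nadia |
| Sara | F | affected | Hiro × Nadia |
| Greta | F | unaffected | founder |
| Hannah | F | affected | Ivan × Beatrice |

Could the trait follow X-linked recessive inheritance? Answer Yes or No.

A consistent assignment under X-linked recessive exists: Kenji X^E Y, Leila X^E X^e, Ravi X^e Y, Olga X^E X^E, Fatima X^e X^e, Ivan X^e Y, Nadia X^e X^e, Hiro X^e Y, Beatrice X^e X^e, Noah X^e Y, Sara X^e X^e, Greta X^E X^E, Hannah X^e X^e.
In this assignment every recorded phenotype matches its genotype and every non-founder's genotype is obtainable from its parents' genotypes, so the pedigree is consistent.

Yes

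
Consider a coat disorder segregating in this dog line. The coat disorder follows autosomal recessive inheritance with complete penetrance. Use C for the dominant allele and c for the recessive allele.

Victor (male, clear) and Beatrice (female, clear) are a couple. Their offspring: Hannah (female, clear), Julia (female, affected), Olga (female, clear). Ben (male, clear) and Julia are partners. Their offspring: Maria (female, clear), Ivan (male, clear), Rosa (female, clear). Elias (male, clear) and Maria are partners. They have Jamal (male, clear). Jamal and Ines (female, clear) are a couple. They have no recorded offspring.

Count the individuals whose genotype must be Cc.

5

Obligate heterozygotes: Victor is clear so carries C and passed c to Julia (cc), so Victor is Cc; Beatrice is clear so carries C and passed c to Julia (cc), so Beatrice is Cc; Maria is clear so carries C and received c from Julia (cc), so Maria is Cc; Ivan is clear so carries C and received c from Julia (cc), so Ivan is Cc; Rosa is clear so carries C and received c from Julia (cc), so Rosa is Cc.
Every other individual is either homozygous by phenotype or has at least one consistent homozygous assignment, so the count is 5.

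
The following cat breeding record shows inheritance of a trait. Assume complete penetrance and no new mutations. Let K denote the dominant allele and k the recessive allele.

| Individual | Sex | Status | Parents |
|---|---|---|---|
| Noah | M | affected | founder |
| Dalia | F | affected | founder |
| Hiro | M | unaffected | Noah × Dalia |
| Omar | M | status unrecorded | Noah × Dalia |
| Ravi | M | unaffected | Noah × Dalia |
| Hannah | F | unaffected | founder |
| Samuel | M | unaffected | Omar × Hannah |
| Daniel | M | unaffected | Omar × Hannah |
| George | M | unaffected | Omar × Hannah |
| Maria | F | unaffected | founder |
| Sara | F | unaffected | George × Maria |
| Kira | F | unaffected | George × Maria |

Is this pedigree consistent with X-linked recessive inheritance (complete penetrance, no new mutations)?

Under X-linked recessive, Hiro (unaffected, male) cannot arise from Noah (affected) × Dalia (affected).

No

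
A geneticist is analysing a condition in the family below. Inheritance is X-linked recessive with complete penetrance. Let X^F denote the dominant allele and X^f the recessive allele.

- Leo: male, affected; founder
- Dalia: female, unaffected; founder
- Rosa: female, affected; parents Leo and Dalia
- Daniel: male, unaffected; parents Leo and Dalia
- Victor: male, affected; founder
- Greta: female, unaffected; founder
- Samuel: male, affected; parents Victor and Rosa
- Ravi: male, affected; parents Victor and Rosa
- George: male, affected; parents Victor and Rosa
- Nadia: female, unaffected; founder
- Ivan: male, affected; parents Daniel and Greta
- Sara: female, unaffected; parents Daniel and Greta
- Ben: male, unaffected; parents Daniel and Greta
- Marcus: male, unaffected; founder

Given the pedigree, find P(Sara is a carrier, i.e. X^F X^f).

1/2

Daniel is unaffected, so Daniel is X^F Y.
Greta is unaffected so carries F and passed f to Ivan (X^f Y), so Greta is X^F X^f.
Their cross gives offspring ratios 1/2 X^F X^F : 1/2 X^F X^f. Conditioning on Sara being unaffected, P(X^F X^f) = 1/2 / 1 = 1/2.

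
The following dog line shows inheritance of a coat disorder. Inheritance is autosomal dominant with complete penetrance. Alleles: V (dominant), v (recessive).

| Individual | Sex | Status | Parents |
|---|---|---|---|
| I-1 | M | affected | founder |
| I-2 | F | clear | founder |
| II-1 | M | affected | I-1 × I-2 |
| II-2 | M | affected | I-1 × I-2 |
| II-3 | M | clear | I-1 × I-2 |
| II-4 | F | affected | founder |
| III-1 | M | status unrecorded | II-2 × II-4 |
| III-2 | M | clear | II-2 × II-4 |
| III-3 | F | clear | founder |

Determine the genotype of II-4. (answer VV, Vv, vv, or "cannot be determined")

Vv

From phenotype alone, II-4 is VV or Vv.
II-4 is affected so carries V and passed v to III-2 (vv), so II-4 is Vv.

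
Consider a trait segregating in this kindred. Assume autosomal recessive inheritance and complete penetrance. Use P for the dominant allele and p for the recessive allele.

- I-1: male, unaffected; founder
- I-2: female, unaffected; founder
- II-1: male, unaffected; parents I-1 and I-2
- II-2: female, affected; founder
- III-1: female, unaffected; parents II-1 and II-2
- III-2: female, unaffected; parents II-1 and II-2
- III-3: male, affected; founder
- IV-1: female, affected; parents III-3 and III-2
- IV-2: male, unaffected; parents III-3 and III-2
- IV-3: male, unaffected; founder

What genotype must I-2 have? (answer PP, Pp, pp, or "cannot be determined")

I-2's phenotype allows PP or Pp, and no parent or child forces a single allele at both positions; consistent genotype assignments exist with I-2 as PP or Pp.

cannot be determined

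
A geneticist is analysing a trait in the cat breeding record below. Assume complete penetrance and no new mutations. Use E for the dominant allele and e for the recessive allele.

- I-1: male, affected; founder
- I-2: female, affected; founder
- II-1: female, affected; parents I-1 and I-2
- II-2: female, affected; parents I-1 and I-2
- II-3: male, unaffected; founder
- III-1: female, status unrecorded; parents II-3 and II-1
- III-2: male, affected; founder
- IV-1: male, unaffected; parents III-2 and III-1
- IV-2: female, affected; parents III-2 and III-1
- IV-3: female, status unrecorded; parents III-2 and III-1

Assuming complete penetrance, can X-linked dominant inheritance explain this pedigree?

Yes

A consistent assignment under X-linked dominant exists: I-1 X^E Y, I-2 X^E X^E, II-1 X^E X^E, II-2 X^E X^E, II-3 X^e Y, III-1 X^E X^e, III-2 X^E Y, IV-1 X^e Y, IV-2 X^E X^E, IV-3 X^E X^E.
In this assignment every recorded phenotype matches its genotype and every non-founder's genotype is obtainable from its parents' genotypes, so the pedigree is consistent.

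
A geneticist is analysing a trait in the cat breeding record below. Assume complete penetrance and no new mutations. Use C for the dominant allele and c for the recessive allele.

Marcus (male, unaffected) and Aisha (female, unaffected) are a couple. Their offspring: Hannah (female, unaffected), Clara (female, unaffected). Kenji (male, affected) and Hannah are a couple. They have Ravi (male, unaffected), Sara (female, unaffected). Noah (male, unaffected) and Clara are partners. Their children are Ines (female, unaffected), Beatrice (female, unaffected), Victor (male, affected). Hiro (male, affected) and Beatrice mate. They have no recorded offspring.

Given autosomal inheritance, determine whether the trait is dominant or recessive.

recessive

Noah and Clara are both unaffected yet have an affected child Victor. Under dominance, an affected child requires at least one affected parent, so the trait cannot be dominant.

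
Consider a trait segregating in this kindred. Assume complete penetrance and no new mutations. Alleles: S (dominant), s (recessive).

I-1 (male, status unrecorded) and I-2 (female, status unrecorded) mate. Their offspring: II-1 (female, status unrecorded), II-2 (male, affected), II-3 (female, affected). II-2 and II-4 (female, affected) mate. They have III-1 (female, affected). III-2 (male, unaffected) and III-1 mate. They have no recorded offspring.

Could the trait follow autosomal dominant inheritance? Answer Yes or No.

Yes

A consistent assignment under autosomal dominant exists: I-1 SS, I-2 SS, II-1 SS, II-2 SS, II-3 SS, II-4 SS, III-1 SS, III-2 ss.
In this assignment every recorded phenotype matches its genotype and every non-founder's genotype is obtainable from its parents' genotypes, so the pedigree is consistent.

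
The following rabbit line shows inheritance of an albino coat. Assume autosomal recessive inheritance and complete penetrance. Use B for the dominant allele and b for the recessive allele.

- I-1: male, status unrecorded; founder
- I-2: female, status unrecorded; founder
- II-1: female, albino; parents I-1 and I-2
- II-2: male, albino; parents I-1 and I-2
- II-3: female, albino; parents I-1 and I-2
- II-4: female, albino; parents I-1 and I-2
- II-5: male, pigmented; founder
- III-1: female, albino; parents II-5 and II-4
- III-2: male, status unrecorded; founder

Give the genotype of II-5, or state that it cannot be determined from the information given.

Bb

From phenotype alone, II-5 is BB or Bb.
II-5 is pigmented so carries B and passed b to III-1 (bb), so II-5 is Bb.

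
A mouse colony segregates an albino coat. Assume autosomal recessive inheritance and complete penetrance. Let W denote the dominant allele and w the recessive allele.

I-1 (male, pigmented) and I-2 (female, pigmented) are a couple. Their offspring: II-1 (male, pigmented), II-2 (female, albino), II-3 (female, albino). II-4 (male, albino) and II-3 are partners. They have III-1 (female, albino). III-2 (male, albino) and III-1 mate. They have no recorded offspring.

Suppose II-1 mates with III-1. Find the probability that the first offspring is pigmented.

2/3

I-1 is pigmented so carries W and passed w to II-2 (ww), so I-1 is Ww.
I-2 is pigmented so carries W and passed w to II-2 (ww), so I-2 is Ww.
II-1 is a pigmented offspring of I-1 (Ww) × I-2 (Ww), whose cross gives 1/4 WW : 1/2 Ww : 1/4 ww; conditioning on being pigmented, II-1 is WW with probability 1/3, Ww with probability 2/3.
III-1 is albino, so III-1 is ww.
Summing over parental genotype combinations, P(offspring is pigmented) = 1/3·1 + 2/3·1/2 = 2/3.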